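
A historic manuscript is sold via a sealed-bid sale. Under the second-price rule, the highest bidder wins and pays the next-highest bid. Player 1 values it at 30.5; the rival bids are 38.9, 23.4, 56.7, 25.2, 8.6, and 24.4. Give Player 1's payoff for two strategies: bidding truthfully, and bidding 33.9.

The highest competing bid is 56.7.
Bidding truthfully at 30.5: the top bid is 56.7 (a rival), so Player 1 loses. Payoff = 0.0.
Bidding 33.9: the top bid is 56.7 (a rival), so Player 1 loses. Payoff = 0.0.
The bid only affects whether you win, not the price — here both bids land on the same side of the top rival bid, so the deviation is payoff-neutral.

Truthful: 0.0; alternative: 0.0.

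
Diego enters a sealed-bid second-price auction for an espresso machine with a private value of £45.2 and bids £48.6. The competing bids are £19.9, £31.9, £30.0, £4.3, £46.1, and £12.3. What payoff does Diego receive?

Highest competing bid: £46.1.
Diego's bid £48.6 is the highest overall, so Diego wins and pays the second-highest bid, £46.1.
Payoff = value − price = £45.2 − £46.1 = -£0.9.
Overbidding won the item at a price above value — truthful bidding would have avoided this loss.

-£0.9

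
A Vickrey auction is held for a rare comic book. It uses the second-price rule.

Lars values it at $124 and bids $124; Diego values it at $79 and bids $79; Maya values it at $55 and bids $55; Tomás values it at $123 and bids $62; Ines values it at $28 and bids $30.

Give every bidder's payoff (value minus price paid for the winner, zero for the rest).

Lars $45, Diego $0, Maya $0, Tomás $0, Ines $0.

Ranking the bids: Lars $124, then Diego $79, then Tomás $62, then Maya $55, then Ines $30.
Lars has the top bid and wins; the price is the second-highest bid, $79.
Lars's payoff = $124 − $79 = $45. All other bidders lose, so their payoff is 0.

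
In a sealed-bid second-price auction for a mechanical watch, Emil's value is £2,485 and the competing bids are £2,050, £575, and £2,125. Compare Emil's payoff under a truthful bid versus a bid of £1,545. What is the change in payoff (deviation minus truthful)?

The highest competing bid is £2,125.
Bidding truthfully at £2,485: Emil has the top bid, wins, and pays the second-highest bid £2,125. Payoff = £2,485 − £2,125 = £360.
Bidding £1,545: the top bid is £2,125 (a rival), so Emil loses. Payoff = £0.
Change = £0 − £360 = -£360.

Payoff change: -£360.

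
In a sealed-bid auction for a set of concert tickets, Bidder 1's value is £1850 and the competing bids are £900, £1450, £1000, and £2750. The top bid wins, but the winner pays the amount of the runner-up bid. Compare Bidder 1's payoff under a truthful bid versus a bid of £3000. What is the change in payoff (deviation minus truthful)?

-£900

The highest competing bid is £2750.
Bidding truthfully at £1850: the top bid is £2750 (a rival), so Bidder 1 loses. Payoff = £0.
Bidding £3000: Bidder 1 has the top bid, wins, and pays the second-highest bid £2750. Payoff = £1850 − £2750 = -£900.
Change = -£900 − £0 = -£900.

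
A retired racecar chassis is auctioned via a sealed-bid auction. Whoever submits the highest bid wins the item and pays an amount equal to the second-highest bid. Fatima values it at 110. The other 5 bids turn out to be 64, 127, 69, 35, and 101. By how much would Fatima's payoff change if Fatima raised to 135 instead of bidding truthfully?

The highest competing bid is 127.
Bidding truthfully at 110: the top bid is 127 (a rival), so Fatima loses. Payoff = 0.
Bidding 135: Fatima has the top bid, wins, and pays the second-highest bid 127. Payoff = 110 − 127 = -17.
Change = -17 − 0 = -17.
Deviating from a truthful bid can only lose payoff in a second-price auction — never gain.

Payoff change: -17.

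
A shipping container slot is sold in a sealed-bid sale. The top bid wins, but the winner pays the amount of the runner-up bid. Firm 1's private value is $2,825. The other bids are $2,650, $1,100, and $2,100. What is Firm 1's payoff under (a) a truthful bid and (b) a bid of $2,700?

The highest competing bid is $2,650.
Bidding truthfully at $2,825: Firm 1 has the top bid, wins, and pays the second-highest bid $2,650. Payoff = $2,825 − $2,650 = $175.
Bidding $2,700: Firm 1 has the top bid, wins, and pays the second-highest bid $2,650. Payoff = $2,825 − $2,650 = $175.
The bid only affects whether you win, not the price — here both bids land on the same side of the top rival bid, so the deviation is payoff-neutral.

(a) $175  (b) $175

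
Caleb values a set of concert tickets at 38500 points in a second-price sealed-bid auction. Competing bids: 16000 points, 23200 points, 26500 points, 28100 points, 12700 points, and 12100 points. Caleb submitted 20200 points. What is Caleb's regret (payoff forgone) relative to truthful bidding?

The highest competing bid is 28100 points.
Bidding truthfully at 38500 points: Caleb has the top bid, wins, and pays the second-highest bid 28100 points. Payoff = 38500 points − 28100 points = 10400 points.
Bidding 20200 points: the top bid is 28100 points (a rival), so Caleb loses. Payoff = 0 points.
Regret = truthful payoff − actual payoff = 10400 points − 0 points = 10400 points.
Deviating from a truthful bid can only lose payoff in a second-price auction — never gain.

Payoff forgone: 10400 points.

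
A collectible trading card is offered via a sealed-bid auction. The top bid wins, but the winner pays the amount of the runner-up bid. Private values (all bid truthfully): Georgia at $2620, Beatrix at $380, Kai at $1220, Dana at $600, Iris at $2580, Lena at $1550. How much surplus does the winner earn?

Winner's surplus: $40.

Ranking the bids: Georgia $2620 > Iris $2580 > Lena $1550 > Kai $1220 > Dana $600 > Beatrix $380.
Georgia wins with the top bid and pays the second-highest, $2580.
Surplus = $2620 − $2580 = $40.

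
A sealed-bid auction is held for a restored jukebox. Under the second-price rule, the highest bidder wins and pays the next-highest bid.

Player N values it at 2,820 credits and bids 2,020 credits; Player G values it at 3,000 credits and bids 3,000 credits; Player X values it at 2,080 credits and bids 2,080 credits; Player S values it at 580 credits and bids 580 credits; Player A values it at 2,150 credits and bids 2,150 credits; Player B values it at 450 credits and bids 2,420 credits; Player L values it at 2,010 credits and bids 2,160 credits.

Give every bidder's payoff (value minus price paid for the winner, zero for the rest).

Ordered from highest: Player G 3,000 credits; Player B 2,420 credits; Player L 2,160 credits; Player A 2,150 credits; Player X 2,080 credits; Player N 2,020 credits; Player S 580 credits.
Player G has the top bid and wins; the price is the second-highest bid, 2,420 credits.
Player G's payoff = 3,000 credits − 2,420 credits = 580 credits. All other bidders lose, so their payoff is 0.

Payoffs: Player N 0 credits, Player G 580 credits, Player X 0 credits, Player S 0 credits, Player A 0 credits, Player B 0 credits, Player L 0 credits.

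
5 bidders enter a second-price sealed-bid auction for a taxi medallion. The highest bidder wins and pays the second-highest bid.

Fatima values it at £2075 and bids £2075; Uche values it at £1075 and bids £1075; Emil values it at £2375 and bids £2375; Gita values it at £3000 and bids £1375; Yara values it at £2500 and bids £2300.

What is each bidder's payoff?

Sorted high to low: Emil £2375; Yara £2300; Fatima £2075; Gita £1375; Uche £1075.
Emil has the top bid and wins; the price is the second-highest bid, £2300.
Emil's payoff = £2375 − £2300 = £75. All other bidders lose, so their payoff is 0.

Fatima £0, Uche £0, Emil £75, Gita £0, Yara £0.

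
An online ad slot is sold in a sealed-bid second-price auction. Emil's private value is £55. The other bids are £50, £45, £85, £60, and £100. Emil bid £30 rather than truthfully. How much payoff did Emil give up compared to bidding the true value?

£0

The highest competing bid is £100.
Bidding truthfully at £55: the top bid is £100 (a rival), so Emil loses. Payoff = £0.
Bidding £30: the top bid is £100 (a rival), so Emil loses. Payoff = £0.
Regret = truthful payoff − actual payoff = £0 − £0 = £0.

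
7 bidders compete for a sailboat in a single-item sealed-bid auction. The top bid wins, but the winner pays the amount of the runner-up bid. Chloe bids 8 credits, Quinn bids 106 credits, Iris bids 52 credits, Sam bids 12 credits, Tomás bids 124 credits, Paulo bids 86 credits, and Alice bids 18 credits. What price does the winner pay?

Sorted high to low: Tomás 124 credits, then Quinn 106 credits, then Paulo 86 credits, then Iris 52 credits, then Alice 18 credits, then Sam 12 credits, then Chloe 8 credits.
Tomás has the highest bid, so Tomás wins.
The second-highest bid is 106 credits, so that is what Tomás pays.

Price paid: 106 credits.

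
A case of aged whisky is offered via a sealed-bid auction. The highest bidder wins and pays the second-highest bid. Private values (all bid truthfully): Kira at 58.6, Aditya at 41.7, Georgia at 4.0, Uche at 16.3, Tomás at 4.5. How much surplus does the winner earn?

Ordered from highest: Kira 58.6 > Aditya 41.7 > Uche 16.3 > Tomás 4.5 > Georgia 4.0.
Kira wins with the top bid and pays the second-highest, 41.7.
Surplus = 58.6 − 41.7 = 16.9.

16.9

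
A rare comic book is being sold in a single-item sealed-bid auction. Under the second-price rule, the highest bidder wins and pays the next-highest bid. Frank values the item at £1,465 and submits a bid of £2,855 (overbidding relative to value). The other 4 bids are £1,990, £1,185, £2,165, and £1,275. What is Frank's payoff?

Highest competing bid: £2,165.
Frank's bid £2,855 is the highest overall, so Frank wins and pays the second-highest bid, £2,165.
Payoff = value − price = £1,465 − £2,165 = -£700.
Overbidding won the item at a price above value — truthful bidding would have avoided this loss.

-£700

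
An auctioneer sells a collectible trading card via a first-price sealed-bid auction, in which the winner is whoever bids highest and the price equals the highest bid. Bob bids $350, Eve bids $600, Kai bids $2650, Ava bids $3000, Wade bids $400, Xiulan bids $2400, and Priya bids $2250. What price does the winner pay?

Bids in descending order: Ava $3000, then Kai $2650, then Xiulan $2400, then Priya $2250, then Eve $600, then Wade $400, then Bob $350.
Ava is the highest bidder, so Ava wins.
Under the first-price rule, the price is the highest bid: $3000.

Price paid: $3000.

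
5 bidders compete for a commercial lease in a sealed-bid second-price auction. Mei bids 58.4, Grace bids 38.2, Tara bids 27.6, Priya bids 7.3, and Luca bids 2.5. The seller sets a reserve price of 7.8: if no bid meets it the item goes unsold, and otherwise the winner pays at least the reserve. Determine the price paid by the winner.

38.2

Ranking the bids: Mei 58.4 > Grace 38.2 > Tara 27.6 > Priya 7.3 > Luca 2.5.
Mei has the highest bid, so Mei wins.
The second-highest bid is 38.2, which exceeds the reserve, so that sets the price.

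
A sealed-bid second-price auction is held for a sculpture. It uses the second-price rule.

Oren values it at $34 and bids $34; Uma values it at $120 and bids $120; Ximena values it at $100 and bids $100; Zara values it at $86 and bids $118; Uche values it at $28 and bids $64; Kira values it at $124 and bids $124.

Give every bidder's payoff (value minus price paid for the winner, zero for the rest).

Ordered from highest: Kira $124, then Uma $120, then Zara $118, then Ximena $100, then Uche $64, then Oren $34.
Kira has the top bid and wins; the price is the second-highest bid, $120.
Kira's payoff = $124 − $120 = $4. All other bidders lose, so their payoff is 0.

Oren $0, Uma $0, Ximena $0, Zara $0, Uche $0, Kira $4.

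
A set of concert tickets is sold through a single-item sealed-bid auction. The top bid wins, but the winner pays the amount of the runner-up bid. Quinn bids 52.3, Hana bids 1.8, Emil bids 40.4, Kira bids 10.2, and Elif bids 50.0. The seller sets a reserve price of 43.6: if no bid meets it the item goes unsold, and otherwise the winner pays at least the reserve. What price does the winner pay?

Sorted high to low: Quinn 52.3 > Elif 50.0 > Emil 40.4 > Kira 10.2 > Hana 1.8.
Quinn has the highest bid, so Quinn wins.
The second-highest bid is 50.0, which exceeds the reserve, so that sets the price.

50.0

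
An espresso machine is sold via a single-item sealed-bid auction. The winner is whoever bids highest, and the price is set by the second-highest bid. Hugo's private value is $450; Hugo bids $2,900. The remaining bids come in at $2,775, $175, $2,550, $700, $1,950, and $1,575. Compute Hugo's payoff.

Highest competing bid: $2,775.
Hugo's bid $2,900 is the highest overall, so Hugo wins and pays the second-highest bid, $2,775.
Payoff = value − price = $450 − $2,775 = -$2,325.

-$2,325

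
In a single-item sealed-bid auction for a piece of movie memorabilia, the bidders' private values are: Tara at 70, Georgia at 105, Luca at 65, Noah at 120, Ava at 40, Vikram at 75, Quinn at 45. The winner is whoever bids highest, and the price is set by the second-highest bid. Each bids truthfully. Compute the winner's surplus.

Surplus = 15.

Bids in descending order: Noah 120, then Georgia 105, then Vikram 75, then Tara 70, then Luca 65, then Quinn 45, then Ava 40.
Noah wins with the top bid and pays the second-highest, 105.
Surplus = 120 − 105 = 15.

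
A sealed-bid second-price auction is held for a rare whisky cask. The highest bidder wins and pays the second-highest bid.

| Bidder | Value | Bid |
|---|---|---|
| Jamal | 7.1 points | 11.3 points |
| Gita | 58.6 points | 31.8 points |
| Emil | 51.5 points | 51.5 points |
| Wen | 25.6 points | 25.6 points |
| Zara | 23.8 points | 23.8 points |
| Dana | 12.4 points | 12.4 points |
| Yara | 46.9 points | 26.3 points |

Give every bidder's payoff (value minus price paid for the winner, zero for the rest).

Ranking the bids: Emil 51.5 points; Gita 31.8 points; Yara 26.3 points; Wen 25.6 points; Zara 23.8 points; Dana 12.4 points; Jamal 11.3 points.
Emil has the top bid and wins; the price is the second-highest bid, 31.8 points.
Emil's payoff = 51.5 points − 31.8 points = 19.7 points. All other bidders lose, so their payoff is 0.

Jamal 0.0 points, Gita 0.0 points, Emil 19.7 points, Wen 0.0 points, Zara 0.0 points, Dana 0.0 points, Yara 0.0 points.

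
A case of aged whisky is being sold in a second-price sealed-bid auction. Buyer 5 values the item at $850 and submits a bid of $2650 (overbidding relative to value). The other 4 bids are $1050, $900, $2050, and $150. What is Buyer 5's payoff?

The bidder's payoff: -$1200.

Highest competing bid: $2050.
Buyer 5's bid $2650 is the highest overall, so Buyer 5 wins and pays the second-highest bid, $2050.
Payoff = value − price = $850 − $2050 = -$1200.
Overbidding won the item at a price above value — truthful bidding would have avoided this loss.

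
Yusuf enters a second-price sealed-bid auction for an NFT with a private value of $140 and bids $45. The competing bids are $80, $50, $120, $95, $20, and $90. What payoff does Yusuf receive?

Yusuf's payoff: $0.

Highest competing bid: $120.
Yusuf's bid $45 is not the highest, so Yusuf loses, pays nothing, and earns zero payoff.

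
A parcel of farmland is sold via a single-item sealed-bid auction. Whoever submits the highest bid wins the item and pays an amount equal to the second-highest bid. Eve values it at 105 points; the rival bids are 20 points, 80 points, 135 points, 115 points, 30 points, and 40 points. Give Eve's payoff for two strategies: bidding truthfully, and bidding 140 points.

Truthful: 0 points; alternative: -30 points.

The highest competing bid is 135 points.
Bidding truthfully at 105 points: the top bid is 135 points (a rival), so Eve loses. Payoff = 0 points.
Bidding 140 points: Eve has the top bid, wins, and pays the second-highest bid 135 points. Payoff = 105 points − 135 points = -30 points.
This is the dominant-strategy logic: truthful bidding weakly beats any alternative.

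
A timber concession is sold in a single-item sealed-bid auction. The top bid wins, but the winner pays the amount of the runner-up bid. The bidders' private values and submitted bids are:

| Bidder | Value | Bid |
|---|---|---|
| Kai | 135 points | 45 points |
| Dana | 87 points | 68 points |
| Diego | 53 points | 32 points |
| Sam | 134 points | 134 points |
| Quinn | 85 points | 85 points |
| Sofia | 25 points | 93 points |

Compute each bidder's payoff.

Bids in descending order: Sam 134 points; Sofia 93 points; Quinn 85 points; Dana 68 points; Kai 45 points; Diego 32 points.
Sam has the top bid and wins; the price is the second-highest bid, 93 points.
Sam's payoff = 134 points − 93 points = 41 points. All other bidders lose, so their payoff is 0.

Payoffs: Kai 0 points, Dana 0 points, Diego 0 points, Sam 41 points, Quinn 0 points, Sofia 0 points.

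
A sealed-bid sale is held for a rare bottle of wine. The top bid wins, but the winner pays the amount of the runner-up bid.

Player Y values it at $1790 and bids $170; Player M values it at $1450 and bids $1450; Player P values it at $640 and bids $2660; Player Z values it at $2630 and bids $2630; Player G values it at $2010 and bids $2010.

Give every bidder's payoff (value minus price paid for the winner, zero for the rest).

Payoffs: Player Y $0, Player M $0, Player P -$1990, Player Z $0, Player G $0.

Sorted high to low: Player P $2660; Player Z $2630; Player G $2010; Player M $1450; Player Y $170.
Player P has the top bid and wins; the price is the second-highest bid, $2630.
Player P's payoff = $640 − $2630 = -$1990. All other bidders lose, so their payoff is 0.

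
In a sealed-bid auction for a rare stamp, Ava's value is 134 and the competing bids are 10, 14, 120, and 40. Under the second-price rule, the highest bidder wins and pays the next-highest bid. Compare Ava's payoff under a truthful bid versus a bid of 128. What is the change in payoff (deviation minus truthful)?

The highest competing bid is 120.
Bidding truthfully at 134: Ava has the top bid, wins, and pays the second-highest bid 120. Payoff = 134 − 120 = 14.
Bidding 128: Ava has the top bid, wins, and pays the second-highest bid 120. Payoff = 134 − 120 = 14.
Change = 14 − 14 = 0.
The bid only affects whether you win, not the price — here both bids land on the same side of the top rival bid, so the deviation is payoff-neutral.

Payoff change: 0.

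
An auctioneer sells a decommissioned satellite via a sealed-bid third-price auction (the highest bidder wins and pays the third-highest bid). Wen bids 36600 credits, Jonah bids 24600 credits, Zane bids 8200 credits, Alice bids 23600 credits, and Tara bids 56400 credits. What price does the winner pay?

Ranking the bids: Tara 56400 credits, then Wen 36600 credits, then Jonah 24600 credits, then Alice 23600 credits, then Zane 8200 credits.
Tara is the highest bidder, so Tara wins.
Under the third-price rule, the price is the third-highest bid: 24600 credits.

24600 credits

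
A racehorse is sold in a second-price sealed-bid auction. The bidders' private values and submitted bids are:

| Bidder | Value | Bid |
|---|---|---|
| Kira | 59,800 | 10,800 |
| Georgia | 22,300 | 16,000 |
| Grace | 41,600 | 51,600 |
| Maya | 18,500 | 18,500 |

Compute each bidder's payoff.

Payoffs: Kira 0, Georgia 0, Grace 23,100, Maya 0.

Bids in descending order: Grace 51,600, then Maya 18,500, then Georgia 16,000, then Kira 10,800.
Grace has the top bid and wins; the price is the second-highest bid, 18,500.
Grace's payoff = 41,600 − 18,500 = 23,100. All other bidders lose, so their payoff is 0.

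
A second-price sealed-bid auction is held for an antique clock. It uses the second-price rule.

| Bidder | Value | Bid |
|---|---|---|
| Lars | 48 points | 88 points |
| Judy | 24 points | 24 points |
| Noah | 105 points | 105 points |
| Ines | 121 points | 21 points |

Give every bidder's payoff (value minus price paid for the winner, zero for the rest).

Payoffs: Lars 0 points, Judy 0 points, Noah 17 points, Ines 0 points.

Sorted high to low: Noah 105 points > Lars 88 points > Judy 24 points > Ines 21 points.
Noah has the top bid and wins; the price is the second-highest bid, 88 points.
Noah's payoff = 105 points − 88 points = 17 points. All other bidders lose, so their payoff is 0.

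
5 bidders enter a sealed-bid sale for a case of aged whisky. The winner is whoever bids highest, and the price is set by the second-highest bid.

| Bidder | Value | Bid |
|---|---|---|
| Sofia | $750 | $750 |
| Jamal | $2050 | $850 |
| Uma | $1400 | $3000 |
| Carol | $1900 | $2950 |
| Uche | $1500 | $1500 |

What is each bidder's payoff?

Sofia $0, Jamal $0, Uma -$1550, Carol $0, Uche $0.

Ordered from highest: Uma $3000; Carol $2950; Uche $1500; Jamal $850; Sofia $750.
Uma has the top bid and wins; the price is the second-highest bid, $2950.
Uma's payoff = $1400 − $2950 = -$1550. All other bidders lose, so their payoff is 0.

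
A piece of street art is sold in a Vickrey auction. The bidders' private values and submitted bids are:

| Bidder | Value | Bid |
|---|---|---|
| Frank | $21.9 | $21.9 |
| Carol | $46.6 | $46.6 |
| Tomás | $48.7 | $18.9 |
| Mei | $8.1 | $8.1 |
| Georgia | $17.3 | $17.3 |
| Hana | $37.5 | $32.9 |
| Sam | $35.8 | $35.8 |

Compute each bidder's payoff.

Frank $0.0, Carol $10.8, Tomás $0.0, Mei $0.0, Georgia $0.0, Hana $0.0, Sam $0.0.

Ranking the bids: Carol $46.6 > Sam $35.8 > Hana $32.9 > Frank $21.9 > Tomás $18.9 > Georgia $17.3 > Mei $8.1.
Carol has the top bid and wins; the price is the second-highest bid, $35.8.
Carol's payoff = $46.6 − $35.8 = $10.8. All other bidders lose, so their payoff is 0.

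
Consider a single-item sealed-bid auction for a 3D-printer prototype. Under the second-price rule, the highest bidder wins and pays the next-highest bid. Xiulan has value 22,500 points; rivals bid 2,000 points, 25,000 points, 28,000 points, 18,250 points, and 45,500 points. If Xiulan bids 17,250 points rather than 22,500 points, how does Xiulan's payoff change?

The highest competing bid is 45,500 points.
Bidding truthfully at 22,500 points: the top bid is 45,500 points (a rival), so Xiulan loses. Payoff = 0 points.
Bidding 17,250 points: the top bid is 45,500 points (a rival), so Xiulan loses. Payoff = 0 points.
Change = 0 points − 0 points = 0 points.

Change in payoff: 0 points.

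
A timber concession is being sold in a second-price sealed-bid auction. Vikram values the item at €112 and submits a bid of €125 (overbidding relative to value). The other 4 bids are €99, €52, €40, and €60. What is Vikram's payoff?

Highest competing bid: €99.
Vikram's bid €125 is the highest overall, so Vikram wins and pays the second-highest bid, €99.
Payoff = value − price = €112 − €99 = €13.

Vikram's payoff: €13.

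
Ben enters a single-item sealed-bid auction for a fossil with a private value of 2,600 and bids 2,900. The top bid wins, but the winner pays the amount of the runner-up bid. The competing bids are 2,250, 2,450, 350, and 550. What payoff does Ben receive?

Highest competing bid: 2,450.
Ben's bid 2,900 is the highest overall, so Ben wins and pays the second-highest bid, 2,450.
Payoff = value − price = 2,600 − 2,450 = 150.

Payoff = 150.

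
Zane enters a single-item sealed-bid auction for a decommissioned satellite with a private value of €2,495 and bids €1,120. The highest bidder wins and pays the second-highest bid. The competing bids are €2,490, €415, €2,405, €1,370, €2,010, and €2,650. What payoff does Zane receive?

Payoff = €0.

Highest competing bid: €2,650.
Zane's bid €1,120 is not the highest, so Zane loses, pays nothing, and earns zero payoff.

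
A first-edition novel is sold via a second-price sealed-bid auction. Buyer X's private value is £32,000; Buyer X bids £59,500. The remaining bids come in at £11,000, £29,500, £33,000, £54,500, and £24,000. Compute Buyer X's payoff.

Payoff = -£22,500.

Highest competing bid: £54,500.
Buyer X's bid £59,500 is the highest overall, so Buyer X wins and pays the second-highest bid, £54,500.
Payoff = value − price = £32,000 − £54,500 = -£22,500.
Overbidding won the item at a price above value — truthful bidding would have avoided this loss.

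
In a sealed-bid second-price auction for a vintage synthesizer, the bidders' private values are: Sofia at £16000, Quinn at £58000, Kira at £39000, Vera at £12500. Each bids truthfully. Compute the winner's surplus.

Ranking the bids: Quinn £58000; Kira £39000; Sofia £16000; Vera £12500.
Quinn wins with the top bid and pays the second-highest, £39000.
Surplus = £58000 − £39000 = £19000.

£19000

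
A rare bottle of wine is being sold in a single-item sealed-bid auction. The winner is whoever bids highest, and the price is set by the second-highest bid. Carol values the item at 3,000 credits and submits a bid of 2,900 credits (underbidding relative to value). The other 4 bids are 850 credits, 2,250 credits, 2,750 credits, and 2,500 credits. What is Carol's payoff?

Highest competing bid: 2,750 credits.
Carol's bid 2,900 credits is the highest overall, so Carol wins and pays the second-highest bid, 2,750 credits.
Payoff = value − price = 3,000 credits − 2,750 credits = 250 credits.

Payoff = 250 credits.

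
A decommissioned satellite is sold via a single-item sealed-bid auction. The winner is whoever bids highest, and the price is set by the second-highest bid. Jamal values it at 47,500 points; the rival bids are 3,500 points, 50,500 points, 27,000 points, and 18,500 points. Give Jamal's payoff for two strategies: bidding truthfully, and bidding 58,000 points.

Truthful: 0 points; alternative: -3,000 points.

The highest competing bid is 50,500 points.
Bidding truthfully at 47,500 points: the top bid is 50,500 points (a rival), so Jamal loses. Payoff = 0 points.
Bidding 58,000 points: Jamal has the top bid, wins, and pays the second-highest bid 50,500 points. Payoff = 47,500 points − 50,500 points = -3,000 points.
Deviating from a truthful bid can only lose payoff in a second-price auction — never gain.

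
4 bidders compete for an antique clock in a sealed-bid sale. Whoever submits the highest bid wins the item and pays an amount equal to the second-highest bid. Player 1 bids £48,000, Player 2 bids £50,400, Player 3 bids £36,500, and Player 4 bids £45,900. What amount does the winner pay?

Sorted high to low: Player 2 £50,400, then Player 1 £48,000, then Player 4 £45,900, then Player 3 £36,500.
Player 2 has the highest bid, so Player 2 wins.
The second-highest bid is £48,000, so that is what Player 2 pays.

Price paid: £48,000.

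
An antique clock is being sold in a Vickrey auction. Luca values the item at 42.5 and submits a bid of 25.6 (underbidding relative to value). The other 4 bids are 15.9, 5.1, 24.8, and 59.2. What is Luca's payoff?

Highest competing bid: 59.2.
Luca's bid 25.6 is not the highest, so Luca loses, pays nothing, and earns zero payoff.

Luca's payoff: 0.0.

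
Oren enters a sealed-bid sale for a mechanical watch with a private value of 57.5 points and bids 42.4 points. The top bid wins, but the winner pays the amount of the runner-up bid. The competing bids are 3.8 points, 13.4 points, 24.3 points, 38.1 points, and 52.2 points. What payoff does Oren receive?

Highest competing bid: 52.2 points.
Oren's bid 42.4 points is not the highest, so Oren loses, pays nothing, and earns zero payoff.

Oren's payoff: 0.0 points.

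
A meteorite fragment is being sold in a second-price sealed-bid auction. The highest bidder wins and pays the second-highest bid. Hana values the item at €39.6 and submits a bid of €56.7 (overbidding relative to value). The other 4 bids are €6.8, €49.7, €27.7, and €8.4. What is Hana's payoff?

Highest competing bid: €49.7.
Hana's bid €56.7 is the highest overall, so Hana wins and pays the second-highest bid, €49.7.
Payoff = value − price = €39.6 − €49.7 = -€10.1.
Overbidding won the item at a price above value — truthful bidding would have avoided this loss.

-€10.1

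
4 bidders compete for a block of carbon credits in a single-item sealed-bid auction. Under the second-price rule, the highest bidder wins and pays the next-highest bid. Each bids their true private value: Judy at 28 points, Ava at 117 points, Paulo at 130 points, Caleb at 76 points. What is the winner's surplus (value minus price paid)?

Surplus = 13 points.

Ranking the bids: Paulo 130 points, then Ava 117 points, then Caleb 76 points, then Judy 28 points.
Paulo wins with the top bid and pays the second-highest, 117 points.
Surplus = 130 points − 117 points = 13 points.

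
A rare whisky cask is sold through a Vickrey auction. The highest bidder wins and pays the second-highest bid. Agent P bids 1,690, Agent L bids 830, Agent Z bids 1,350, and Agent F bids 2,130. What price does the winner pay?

1,690

Ranking the bids: Agent F 2,130, then Agent P 1,690, then Agent Z 1,350, then Agent L 830.
Agent F has the highest bid, so Agent F wins.
The second-highest bid is 1,690, so that is what Agent F pays.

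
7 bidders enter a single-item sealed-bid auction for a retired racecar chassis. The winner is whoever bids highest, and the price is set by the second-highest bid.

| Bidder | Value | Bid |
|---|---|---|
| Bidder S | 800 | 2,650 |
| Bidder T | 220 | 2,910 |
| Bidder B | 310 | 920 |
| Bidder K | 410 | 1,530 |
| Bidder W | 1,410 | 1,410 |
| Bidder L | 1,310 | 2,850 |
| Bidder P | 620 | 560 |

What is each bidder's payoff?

Ranking the bids: Bidder T 2,910; Bidder L 2,850; Bidder S 2,650; Bidder K 1,530; Bidder W 1,410; Bidder B 920; Bidder P 560.
Bidder T has the top bid and wins; the price is the second-highest bid, 2,850.
Bidder T's payoff = 220 − 2,850 = -2,630. All other bidders lose, so their payoff is 0.

Bidder S 0, Bidder T -2,630, Bidder B 0, Bidder K 0, Bidder W 0, Bidder L 0, Bidder P 0.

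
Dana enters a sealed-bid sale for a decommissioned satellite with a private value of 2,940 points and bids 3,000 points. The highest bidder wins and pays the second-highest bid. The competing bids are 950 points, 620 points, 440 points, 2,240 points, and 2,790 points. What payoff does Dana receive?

Highest competing bid: 2,790 points.
Dana's bid 3,000 points is the highest overall, so Dana wins and pays the second-highest bid, 2,790 points.
Payoff = value − price = 2,940 points − 2,790 points = 150 points.

150 points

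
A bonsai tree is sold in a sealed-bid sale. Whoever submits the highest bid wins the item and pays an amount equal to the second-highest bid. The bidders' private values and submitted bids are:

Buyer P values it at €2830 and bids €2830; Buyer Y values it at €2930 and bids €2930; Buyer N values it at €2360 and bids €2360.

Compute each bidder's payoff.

Payoffs: Buyer P €0, Buyer Y €100, Buyer N €0.

Sorted high to low: Buyer Y €2930, then Buyer P €2830, then Buyer N €2360.
Buyer Y has the top bid and wins; the price is the second-highest bid, €2830.
Buyer Y's payoff = €2930 − €2830 = €100. All other bidders lose, so their payoff is 0.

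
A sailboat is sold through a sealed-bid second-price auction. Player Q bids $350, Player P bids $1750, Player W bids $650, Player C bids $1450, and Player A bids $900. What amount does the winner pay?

Price paid: $1450.

Ordered from highest: Player P $1750 > Player C $1450 > Player A $900 > Player W $650 > Player Q $350.
Player P has the highest bid, so Player P wins.
The second-highest bid is $1450, so that is what Player P pays.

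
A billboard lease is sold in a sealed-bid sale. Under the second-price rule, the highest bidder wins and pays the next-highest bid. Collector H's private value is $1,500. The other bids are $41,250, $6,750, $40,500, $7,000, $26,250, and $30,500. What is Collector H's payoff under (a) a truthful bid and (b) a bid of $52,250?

The highest competing bid is $41,250.
Bidding truthfully at $1,500: the top bid is $41,250 (a rival), so Collector H loses. Payoff = $0.
Bidding $52,250: Collector H has the top bid, wins, and pays the second-highest bid $41,250. Payoff = $1,500 − $41,250 = -$39,750.

(a) $0  (b) -$39,750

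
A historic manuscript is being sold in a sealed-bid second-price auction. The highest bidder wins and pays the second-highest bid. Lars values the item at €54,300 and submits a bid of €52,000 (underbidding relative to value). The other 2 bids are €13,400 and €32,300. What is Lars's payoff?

Lars's payoff: €22,000.

Highest competing bid: €32,300.
Lars's bid €52,000 is the highest overall, so Lars wins and pays the second-highest bid, €32,300.
Payoff = value − price = €54,300 − €32,300 = €22,000.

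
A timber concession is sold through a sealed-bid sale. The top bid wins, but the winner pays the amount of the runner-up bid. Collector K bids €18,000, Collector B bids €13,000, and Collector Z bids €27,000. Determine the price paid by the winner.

Ordered from highest: Collector Z €27,000 > Collector K €18,000 > Collector B €13,000.
Collector Z has the highest bid, so Collector Z wins.
The second-highest bid is €18,000, so that is what Collector Z pays.

Price paid: €18,000.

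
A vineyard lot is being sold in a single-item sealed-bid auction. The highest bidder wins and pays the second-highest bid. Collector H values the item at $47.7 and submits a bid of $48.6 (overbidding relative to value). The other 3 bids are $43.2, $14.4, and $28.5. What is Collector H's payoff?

Highest competing bid: $43.2.
Collector H's bid $48.6 is the highest overall, so Collector H wins and pays the second-highest bid, $43.2.
Payoff = value − price = $47.7 − $43.2 = $4.5.

Collector H's payoff: $4.5.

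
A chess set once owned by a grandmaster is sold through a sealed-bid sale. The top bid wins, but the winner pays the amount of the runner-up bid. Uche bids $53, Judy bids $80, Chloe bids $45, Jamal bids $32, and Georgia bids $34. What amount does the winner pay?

The winner pays $53.

Sorted high to low: Judy $80 > Uche $53 > Chloe $45 > Georgia $34 > Jamal $32.
Judy has the highest bid, so Judy wins.
The second-highest bid is $53, so that is what Judy pays.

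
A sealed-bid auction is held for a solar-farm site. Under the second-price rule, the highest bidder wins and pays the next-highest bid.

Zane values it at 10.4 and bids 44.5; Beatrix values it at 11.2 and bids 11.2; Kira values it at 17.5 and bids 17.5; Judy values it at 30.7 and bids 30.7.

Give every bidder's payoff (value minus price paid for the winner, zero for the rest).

Ranking the bids: Zane 44.5; Judy 30.7; Kira 17.5; Beatrix 11.2.
Zane has the top bid and wins; the price is the second-highest bid, 30.7.
Zane's payoff = 10.4 − 30.7 = -20.3. All other bidders lose, so their payoff is 0.

Payoffs: Zane -20.3, Beatrix 0.0, Kira 0.0, Judy 0.0.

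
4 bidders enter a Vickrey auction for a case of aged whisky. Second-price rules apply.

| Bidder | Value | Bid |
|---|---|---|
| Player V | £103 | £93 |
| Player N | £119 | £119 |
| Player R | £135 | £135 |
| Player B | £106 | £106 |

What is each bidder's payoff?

Sorted high to low: Player R £135; Player N £119; Player B £106; Player V £93.
Player R has the top bid and wins; the price is the second-highest bid, £119.
Player R's payoff = £135 − £119 = £16. All other bidders lose, so their payoff is 0.

Payoffs: Player V £0, Player N £0, Player R £16, Player B £0.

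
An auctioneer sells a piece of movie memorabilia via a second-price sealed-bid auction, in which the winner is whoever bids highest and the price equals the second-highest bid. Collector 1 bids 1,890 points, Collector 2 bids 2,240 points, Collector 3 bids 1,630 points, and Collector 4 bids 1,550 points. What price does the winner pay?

Ordered from highest: Collector 2 2,240 points; Collector 1 1,890 points; Collector 3 1,630 points; Collector 4 1,550 points.
Collector 2 is the highest bidder, so Collector 2 wins.
Under the second-price rule, the price is the second-highest bid: 1,890 points.

1,890 points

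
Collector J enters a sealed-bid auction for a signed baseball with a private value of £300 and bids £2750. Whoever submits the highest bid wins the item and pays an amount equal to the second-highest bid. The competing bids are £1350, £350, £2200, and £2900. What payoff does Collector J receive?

Highest competing bid: £2900.
Collector J's bid £2750 is not the highest, so Collector J loses, pays nothing, and earns zero payoff.

Payoff = £0.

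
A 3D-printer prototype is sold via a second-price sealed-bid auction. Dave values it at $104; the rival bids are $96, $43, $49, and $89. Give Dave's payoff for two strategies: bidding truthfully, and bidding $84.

(a) $8  (b) $0

The highest competing bid is $96.
Bidding truthfully at $104: Dave has the top bid, wins, and pays the second-highest bid $96. Payoff = $104 − $96 = $8.
Bidding $84: the top bid is $96 (a rival), so Dave loses. Payoff = $0.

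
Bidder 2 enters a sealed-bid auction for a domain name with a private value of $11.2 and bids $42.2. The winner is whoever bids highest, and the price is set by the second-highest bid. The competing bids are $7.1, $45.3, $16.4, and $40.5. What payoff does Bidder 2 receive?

Highest competing bid: $45.3.
Bidder 2's bid $42.2 is not the highest, so Bidder 2 loses, pays nothing, and earns zero payoff.

Payoff = $0.0.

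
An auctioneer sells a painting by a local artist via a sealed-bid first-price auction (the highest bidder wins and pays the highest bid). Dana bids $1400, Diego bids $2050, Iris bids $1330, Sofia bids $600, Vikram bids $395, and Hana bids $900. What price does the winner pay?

Ranking the bids: Diego $2050 > Dana $1400 > Iris $1330 > Hana $900 > Sofia $600 > Vikram $395.
Diego is the highest bidder, so Diego wins.
Under the first-price rule, the price is the highest bid: $2050.

$2050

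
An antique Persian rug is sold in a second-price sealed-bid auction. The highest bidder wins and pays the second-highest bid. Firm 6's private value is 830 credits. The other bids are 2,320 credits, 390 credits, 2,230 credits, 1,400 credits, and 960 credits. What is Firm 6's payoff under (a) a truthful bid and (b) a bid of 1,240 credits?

Truthful: 0 credits; alternative: 0 credits.

The highest competing bid is 2,320 credits.
Bidding truthfully at 830 credits: the top bid is 2,320 credits (a rival), so Firm 6 loses. Payoff = 0 credits.
Bidding 1,240 credits: the top bid is 2,320 credits (a rival), so Firm 6 loses. Payoff = 0 credits.
The bid only affects whether you win, not the price — here both bids land on the same side of the top rival bid, so the deviation is payoff-neutral.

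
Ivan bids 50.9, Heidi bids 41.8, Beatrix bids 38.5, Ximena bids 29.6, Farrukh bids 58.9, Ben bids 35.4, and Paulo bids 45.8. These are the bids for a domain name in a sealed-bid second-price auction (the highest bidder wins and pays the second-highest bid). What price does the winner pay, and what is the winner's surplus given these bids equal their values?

Sorted high to low: Farrukh 58.9, then Ivan 50.9, then Paulo 45.8, then Heidi 41.8, then Beatrix 38.5, then Ben 35.4, then Ximena 29.6.
Farrukh is the highest bidder, so Farrukh wins.
Under the second-price rule, the price is the second-highest bid: 50.9.
Surplus = 58.9 − 50.9 = 8.0.

The winner pays 50.9 for a surplus of 8.0.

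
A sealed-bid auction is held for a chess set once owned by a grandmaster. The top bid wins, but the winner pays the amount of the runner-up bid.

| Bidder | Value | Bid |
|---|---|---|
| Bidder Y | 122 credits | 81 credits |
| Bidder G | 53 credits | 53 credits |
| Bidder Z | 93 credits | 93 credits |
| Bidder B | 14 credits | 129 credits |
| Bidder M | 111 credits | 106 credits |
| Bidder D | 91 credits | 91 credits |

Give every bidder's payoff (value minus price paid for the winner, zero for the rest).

Ordered from highest: Bidder B 129 credits; Bidder M 106 credits; Bidder Z 93 credits; Bidder D 91 credits; Bidder Y 81 credits; Bidder G 53 credits.
Bidder B has the top bid and wins; the price is the second-highest bid, 106 credits.
Bidder B's payoff = 14 credits − 106 credits = -92 credits. All other bidders lose, so their payoff is 0.

Bidder Y 0 credits, Bidder G 0 credits, Bidder Z 0 credits, Bidder B -92 credits, Bidder M 0 credits, Bidder D 0 credits.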